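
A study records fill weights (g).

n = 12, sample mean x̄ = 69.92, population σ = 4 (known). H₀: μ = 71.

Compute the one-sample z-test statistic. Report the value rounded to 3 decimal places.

test statistic = -0.935

SE = σ/√n = 4/√12 = 1.1547
z = (x̄−μ₀)/SE = (69.92−71)/1.1547 = -0.9353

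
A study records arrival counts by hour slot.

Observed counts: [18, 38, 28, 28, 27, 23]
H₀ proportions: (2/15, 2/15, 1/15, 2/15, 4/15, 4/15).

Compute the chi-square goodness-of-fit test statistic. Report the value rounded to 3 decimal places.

n = 162; E_i = n·p_i = [21.60, 21.60, 10.80, 21.60, 43.20, 43.20]
χ² = (18−21.60)²/21.60 + (38−21.60)²/21.60 + (28−10.80)²/10.80 + (28−21.60)²/21.60 + (27−43.20)²/43.20 + (23−43.20)²/43.20 = 57.8611
df = 5

test statistic = 57.861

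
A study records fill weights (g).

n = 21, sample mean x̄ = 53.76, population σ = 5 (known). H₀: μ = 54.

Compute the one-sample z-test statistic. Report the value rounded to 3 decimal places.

SE = σ/√n = 5/√21 = 1.0911
z = (x̄−μ₀)/SE = (53.76−54)/1.0911 = -0.2200

test statistic = -0.220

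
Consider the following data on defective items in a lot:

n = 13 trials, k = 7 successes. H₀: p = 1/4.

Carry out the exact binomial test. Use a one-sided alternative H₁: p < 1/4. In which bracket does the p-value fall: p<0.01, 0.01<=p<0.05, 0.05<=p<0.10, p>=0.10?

Exact binomial: n=13, k=7, p₀=1/4=0.2500
P(X≤7) from Σ C(n,i)·p₀^i·(1−p₀)^(n−i)
p-value (one-sided, H₁ less) = 0.99435
→ bracket: p>=0.10

p-value bracket: p>=0.10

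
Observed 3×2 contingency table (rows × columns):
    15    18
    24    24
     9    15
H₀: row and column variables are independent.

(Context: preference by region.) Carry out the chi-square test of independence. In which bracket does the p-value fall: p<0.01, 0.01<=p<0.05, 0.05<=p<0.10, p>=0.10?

p-value bracket: p>=0.10

Row totals [33, 48, 24], col totals [48, 57], n=105
χ² = (15−15.09)²/15.09 + (18−17.91)²/17.91 + (24−21.94)²/21.94 + (24−26.06)²/26.06 + (9−10.97)²/10.97 + (15−13.03)²/13.03 = 1.0087
df = 2
p-value (upper-tail) = 0.60390
→ bracket: p>=0.10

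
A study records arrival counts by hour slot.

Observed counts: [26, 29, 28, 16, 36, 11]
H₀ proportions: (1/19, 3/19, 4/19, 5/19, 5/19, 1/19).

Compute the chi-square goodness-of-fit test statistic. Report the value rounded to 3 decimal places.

test statistic = 60.102

n = 146; E_i = n·p_i = [7.68, 23.05, 30.74, 38.42, 38.42, 7.68]
χ² = (26−7.68)²/7.68 + (29−23.05)²/23.05 + (28−30.74)²/30.74 + (16−38.42)²/38.42 + (36−38.42)²/38.42 + (11−7.68)²/7.68 = 60.1023
df = 5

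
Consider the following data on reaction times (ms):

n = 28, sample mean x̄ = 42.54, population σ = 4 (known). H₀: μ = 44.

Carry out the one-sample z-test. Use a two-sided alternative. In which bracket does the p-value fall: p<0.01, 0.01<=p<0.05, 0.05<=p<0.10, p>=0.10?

SE = σ/√n = 4/√28 = 0.7559
z = (x̄−μ₀)/SE = (42.54−44)/0.7559 = -1.9314
p-value (two-sided) = 0.05343
→ bracket: 0.05<=p<0.10

p-value bracket: 0.05<=p<0.10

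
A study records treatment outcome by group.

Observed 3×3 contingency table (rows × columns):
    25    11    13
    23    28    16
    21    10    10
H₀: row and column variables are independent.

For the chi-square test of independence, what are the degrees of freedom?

degrees of freedom = 4

df = (r−1)(c−1) = (3−1)·(3−1) = 4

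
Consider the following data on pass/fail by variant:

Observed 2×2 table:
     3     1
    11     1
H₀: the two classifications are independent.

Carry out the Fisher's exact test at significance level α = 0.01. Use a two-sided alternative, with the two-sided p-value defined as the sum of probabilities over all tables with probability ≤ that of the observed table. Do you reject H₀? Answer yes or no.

reject H₀: no

Margins: r₁=4, r₂=12, c₁=14, c₂=2, n=16
p_obs = C(4,3)·C(12,11)/C(16,14); sum pmf over tables with pmf ≤ p_obs
p-value (two-sided) = 0.45000
At α=0.01: p ≥ α → fail to reject H₀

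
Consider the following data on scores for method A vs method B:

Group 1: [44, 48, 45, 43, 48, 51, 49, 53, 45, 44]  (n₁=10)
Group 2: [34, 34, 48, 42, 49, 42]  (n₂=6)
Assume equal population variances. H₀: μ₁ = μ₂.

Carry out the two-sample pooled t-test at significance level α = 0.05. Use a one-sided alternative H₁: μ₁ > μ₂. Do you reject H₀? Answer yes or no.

x̄₁=47.000, s₁=3.333, n₁=10
x̄₂=41.500, s₂=6.504, n₂=6
s_p² = [9·3.333² + 5·6.504²]/14 = 22.2500
SE = √(s_p²·(1/10+1/6)) = 2.4358
t = (47.000−41.500)/2.4358 = 2.2579
df = 14
p-value (one-sided, H₁ greater) = 0.02022
At α=0.05: p < α → reject H₀

reject H₀: yes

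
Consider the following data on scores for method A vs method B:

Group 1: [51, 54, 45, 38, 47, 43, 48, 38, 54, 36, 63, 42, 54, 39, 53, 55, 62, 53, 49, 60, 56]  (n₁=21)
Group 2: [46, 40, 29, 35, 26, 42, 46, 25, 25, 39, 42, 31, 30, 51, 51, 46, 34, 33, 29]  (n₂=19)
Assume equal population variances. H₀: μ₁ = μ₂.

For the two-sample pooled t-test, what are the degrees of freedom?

degrees of freedom = 38

df = n₁ + n₂ − 2 = 21 + 19 − 2 = 38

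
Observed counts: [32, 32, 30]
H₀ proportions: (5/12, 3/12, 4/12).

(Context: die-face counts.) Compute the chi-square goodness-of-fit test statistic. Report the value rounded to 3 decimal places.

n = 94; E_i = n·p_i = [39.17, 23.50, 31.33]
χ² = (32−39.17)²/39.17 + (32−23.50)²/23.50 + (30−31.33)²/31.33 = 4.4426
df = 2

test statistic = 4.443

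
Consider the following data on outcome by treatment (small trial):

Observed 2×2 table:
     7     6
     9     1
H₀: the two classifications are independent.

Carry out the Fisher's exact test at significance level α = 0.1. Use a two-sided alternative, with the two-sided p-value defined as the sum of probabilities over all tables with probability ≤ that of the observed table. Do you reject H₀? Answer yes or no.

reject H₀: yes

Margins: r₁=13, r₂=10, c₁=16, c₂=7, n=23
p_obs = C(13,7)·C(10,9)/C(23,16); sum pmf over tables with pmf ≤ p_obs
p-value (two-sided) = 0.08862
At α=0.1: p < α → reject H₀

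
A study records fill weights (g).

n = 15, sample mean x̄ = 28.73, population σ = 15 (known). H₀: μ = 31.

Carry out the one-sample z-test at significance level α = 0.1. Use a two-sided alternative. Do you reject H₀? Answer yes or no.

reject H₀: no

SE = σ/√n = 15/√15 = 3.8730
z = (x̄−μ₀)/SE = (28.73−31)/3.8730 = -0.5861
p-value (two-sided) = 0.55780
At α=0.1: p ≥ α → fail to reject H₀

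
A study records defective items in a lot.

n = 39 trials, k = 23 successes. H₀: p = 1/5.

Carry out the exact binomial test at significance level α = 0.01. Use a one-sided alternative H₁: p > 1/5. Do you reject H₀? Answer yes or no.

Exact binomial: n=39, k=23, p₀=1/5=0.2000
P(X≥23) from Σ C(n,i)·p₀^i·(1−p₀)^(n−i)
p-value (one-sided, H₁ greater) = 0.00000
At α=0.01: p < α → reject H₀

reject H₀: yes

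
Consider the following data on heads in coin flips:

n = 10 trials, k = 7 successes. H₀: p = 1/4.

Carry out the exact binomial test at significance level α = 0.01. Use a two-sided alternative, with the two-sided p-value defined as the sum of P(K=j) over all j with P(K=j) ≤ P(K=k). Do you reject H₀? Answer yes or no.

reject H₀: yes

Exact binomial: n=10, k=7, p₀=1/4=0.2500
P(X=j) = C(n,j)·p₀^j·(1−p₀)^(n−j); p = Σ P(X=j) over j with P(X=j) ≤ P(X=7)
p-value (two-sided) = 0.00351
At α=0.01: p < α → reject H₀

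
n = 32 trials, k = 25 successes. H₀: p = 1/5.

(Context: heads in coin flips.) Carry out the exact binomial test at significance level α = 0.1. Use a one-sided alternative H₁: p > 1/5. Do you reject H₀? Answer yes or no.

Exact binomial: n=32, k=25, p₀=1/5=0.2000
P(X≥25) from Σ C(n,i)·p₀^i·(1−p₀)^(n−i)
p-value (one-sided, H₁ greater) = 0.00000
At α=0.1: p < α → reject H₀

reject H₀: yes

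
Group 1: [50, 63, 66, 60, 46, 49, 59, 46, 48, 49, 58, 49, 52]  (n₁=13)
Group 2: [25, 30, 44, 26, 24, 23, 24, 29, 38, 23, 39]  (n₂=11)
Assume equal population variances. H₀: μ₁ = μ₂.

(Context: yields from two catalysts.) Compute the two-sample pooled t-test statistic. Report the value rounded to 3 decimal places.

test statistic = 8.226

x̄₁=53.462, s₁=6.814, n₁=13
x̄₂=29.545, s₂=7.421, n₂=11
s_p² = [12·6.814² + 10·7.421²]/22 = 50.3617
SE = √(s_p²·(1/13+1/11)) = 2.9073
t = (53.462−29.545)/2.9073 = 8.2263
df = 22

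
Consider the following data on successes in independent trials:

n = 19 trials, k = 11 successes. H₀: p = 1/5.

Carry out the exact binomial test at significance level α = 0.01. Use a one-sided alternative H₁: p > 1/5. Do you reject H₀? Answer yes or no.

Exact binomial: n=19, k=11, p₀=1/5=0.2000
P(X≥11) from Σ C(n,i)·p₀^i·(1−p₀)^(n−i)
p-value (one-sided, H₁ greater) = 0.00031
At α=0.01: p < α → reject H₀

reject H₀: yes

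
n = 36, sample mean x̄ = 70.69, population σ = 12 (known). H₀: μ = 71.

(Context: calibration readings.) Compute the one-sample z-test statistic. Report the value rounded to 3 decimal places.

SE = σ/√n = 12/√36 = 2.0000
z = (x̄−μ₀)/SE = (70.69−71)/2.0000 = -0.1550

test statistic = -0.155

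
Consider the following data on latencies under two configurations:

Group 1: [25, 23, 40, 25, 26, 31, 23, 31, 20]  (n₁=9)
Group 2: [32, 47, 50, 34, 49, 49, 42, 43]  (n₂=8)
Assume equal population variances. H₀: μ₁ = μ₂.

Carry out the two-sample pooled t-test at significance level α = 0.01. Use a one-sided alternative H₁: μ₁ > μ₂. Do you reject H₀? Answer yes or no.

x̄₁=27.111, s₁=6.030, n₁=9
x̄₂=43.250, s₂=6.964, n₂=8
s_p² = [8·6.030² + 7·6.964²]/15 = 42.0259
SE = √(s_p²·(1/9+1/8)) = 3.1500
t = (27.111−43.250)/3.1500 = -5.1234
df = 15
p-value (one-sided, H₁ greater) = 0.99994
At α=0.01: p ≥ α → fail to reject H₀

reject H₀: no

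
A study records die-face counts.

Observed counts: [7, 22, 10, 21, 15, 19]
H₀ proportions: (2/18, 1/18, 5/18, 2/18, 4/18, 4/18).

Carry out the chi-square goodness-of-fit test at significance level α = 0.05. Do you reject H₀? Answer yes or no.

n = 94; E_i = n·p_i = [10.44, 5.22, 26.11, 10.44, 20.89, 20.89]
χ² = (7−10.44)²/10.44 + (22−5.22)²/5.22 + (10−26.11)²/26.11 + (21−10.44)²/10.44 + (15−20.89)²/20.89 + (19−20.89)²/20.89 = 77.4787
df = 5
p-value (upper-tail) = 0.00000
At α=0.05: p < α → reject H₀

reject H₀: yes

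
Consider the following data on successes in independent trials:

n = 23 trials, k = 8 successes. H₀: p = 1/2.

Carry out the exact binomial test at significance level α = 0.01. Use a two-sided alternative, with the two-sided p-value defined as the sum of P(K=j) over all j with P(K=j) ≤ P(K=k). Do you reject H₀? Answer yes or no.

Exact binomial: n=23, k=8, p₀=1/2=0.5000
P(X=j) = C(n,j)·p₀^j·(1−p₀)^(n−j); p = Σ P(X=j) over j with P(X=j) ≤ P(X=8)
p-value (two-sided) = 0.21004
At α=0.01: p ≥ α → fail to reject H₀

reject H₀: no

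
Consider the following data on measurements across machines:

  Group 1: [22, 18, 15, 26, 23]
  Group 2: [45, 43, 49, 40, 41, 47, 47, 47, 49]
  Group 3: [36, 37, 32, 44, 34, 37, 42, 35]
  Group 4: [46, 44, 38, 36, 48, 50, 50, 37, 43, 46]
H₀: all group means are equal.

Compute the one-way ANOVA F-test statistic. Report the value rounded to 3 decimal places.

Group means [20.80, 45.33, 37.12, 43.80], grand mean 38.969
SSB = Σnᵢ(x̄ᵢ−x̄)² = 2275.694; SSW = ΣΣ(x−x̄ᵢ)² = 521.275
MSB = 2275.694/3 = 758.5646; MSW = 521.275/28 = 18.6170
F = MSB/MSW = 40.7459
df = (3, 28)

test statistic = 40.746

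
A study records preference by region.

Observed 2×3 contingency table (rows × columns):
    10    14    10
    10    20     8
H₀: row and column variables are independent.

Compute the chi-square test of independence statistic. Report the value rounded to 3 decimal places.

test statistic = 1.062

Row totals [34, 38], col totals [20, 34, 18], n=72
χ² = (10−9.44)²/9.44 + (14−16.06)²/16.06 + (10−8.50)²/8.50 + (10−10.56)²/10.56 + (20−17.94)²/17.94 + (8−9.50)²/9.50 = 1.0621
df = 2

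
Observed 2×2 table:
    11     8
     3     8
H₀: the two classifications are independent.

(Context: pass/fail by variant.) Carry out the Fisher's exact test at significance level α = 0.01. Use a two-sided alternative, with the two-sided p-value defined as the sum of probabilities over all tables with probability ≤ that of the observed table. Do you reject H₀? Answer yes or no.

Margins: r₁=19, r₂=11, c₁=14, c₂=16, n=30
p_obs = C(19,11)·C(11,3)/C(30,14); sum pmf over tables with pmf ≤ p_obs
p-value (two-sided) = 0.14243
At α=0.01: p ≥ α → fail to reject H₀

reject H₀: no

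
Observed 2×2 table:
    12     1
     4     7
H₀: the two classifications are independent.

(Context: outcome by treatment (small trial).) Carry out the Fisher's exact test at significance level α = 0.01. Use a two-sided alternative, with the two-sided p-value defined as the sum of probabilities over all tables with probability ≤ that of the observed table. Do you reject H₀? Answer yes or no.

Margins: r₁=13, r₂=11, c₁=16, c₂=8, n=24
p_obs = C(13,12)·C(11,4)/C(24,16); sum pmf over tables with pmf ≤ p_obs
p-value (two-sided) = 0.00781
At α=0.01: p < α → reject H₀

reject H₀: yes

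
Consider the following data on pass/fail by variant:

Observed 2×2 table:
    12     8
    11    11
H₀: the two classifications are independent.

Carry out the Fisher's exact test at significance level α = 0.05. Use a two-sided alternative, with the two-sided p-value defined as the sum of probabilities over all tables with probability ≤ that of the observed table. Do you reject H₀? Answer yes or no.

reject H₀: no

Margins: r₁=20, r₂=22, c₁=23, c₂=19, n=42
p_obs = C(20,12)·C(22,11)/C(42,23); sum pmf over tables with pmf ≤ p_obs
p-value (two-sided) = 0.55120
At α=0.05: p ≥ α → fail to reject H₀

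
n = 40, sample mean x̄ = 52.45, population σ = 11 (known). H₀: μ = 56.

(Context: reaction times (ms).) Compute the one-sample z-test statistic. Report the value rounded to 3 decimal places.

SE = σ/√n = 11/√40 = 1.7393
z = (x̄−μ₀)/SE = (52.45−56)/1.7393 = -2.0411

test statistic = -2.041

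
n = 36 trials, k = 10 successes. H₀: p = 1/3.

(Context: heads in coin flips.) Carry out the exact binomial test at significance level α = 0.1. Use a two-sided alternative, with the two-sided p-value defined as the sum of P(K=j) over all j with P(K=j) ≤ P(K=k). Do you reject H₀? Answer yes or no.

reject H₀: no

Exact binomial: n=36, k=10, p₀=1/3=0.3333
P(X=j) = C(n,j)·p₀^j·(1−p₀)^(n−j); p = Σ P(X=j) over j with P(X=j) ≤ P(X=10)
p-value (two-sided) = 0.59663
At α=0.1: p ≥ α → fail to reject H₀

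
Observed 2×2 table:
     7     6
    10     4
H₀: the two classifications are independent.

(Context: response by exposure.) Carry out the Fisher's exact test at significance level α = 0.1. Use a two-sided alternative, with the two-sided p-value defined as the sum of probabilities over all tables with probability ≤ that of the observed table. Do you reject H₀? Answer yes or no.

reject H₀: no

Margins: r₁=13, r₂=14, c₁=17, c₂=10, n=27
p_obs = C(13,7)·C(14,10)/C(27,17); sum pmf over tables with pmf ≤ p_obs
p-value (two-sided) = 0.44007
At α=0.1: p ≥ α → fail to reject H₀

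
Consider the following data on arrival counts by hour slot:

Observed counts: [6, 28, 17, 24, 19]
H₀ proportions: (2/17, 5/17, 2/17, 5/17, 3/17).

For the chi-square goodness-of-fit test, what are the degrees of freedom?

degrees of freedom = 4

df = k − 1 = 5 − 1 = 4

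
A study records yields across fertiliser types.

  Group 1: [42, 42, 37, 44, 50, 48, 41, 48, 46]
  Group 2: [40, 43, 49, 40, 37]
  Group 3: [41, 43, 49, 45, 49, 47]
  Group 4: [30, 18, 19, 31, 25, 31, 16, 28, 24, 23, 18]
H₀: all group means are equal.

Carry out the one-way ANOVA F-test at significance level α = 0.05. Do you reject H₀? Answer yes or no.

Group means [44.22, 41.80, 45.67, 23.91], grand mean 36.903
SSB = Σnᵢ(x̄ᵢ−x̄)² = 2920.112; SSW = ΣΣ(x−x̄ᵢ)² = 586.598
MSB = 2920.112/3 = 973.3706; MSW = 586.598/27 = 21.7259
F = MSB/MSW = 44.8024
df = (3, 27)
p-value (upper-tail) = 0.00000
At α=0.05: p < α → reject H₀

reject H₀: yes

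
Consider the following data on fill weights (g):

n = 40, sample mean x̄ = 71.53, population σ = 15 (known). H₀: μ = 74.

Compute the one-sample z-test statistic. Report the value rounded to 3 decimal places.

SE = σ/√n = 15/√40 = 2.3717
z = (x̄−μ₀)/SE = (71.53−74)/2.3717 = -1.0414

test statistic = -1.041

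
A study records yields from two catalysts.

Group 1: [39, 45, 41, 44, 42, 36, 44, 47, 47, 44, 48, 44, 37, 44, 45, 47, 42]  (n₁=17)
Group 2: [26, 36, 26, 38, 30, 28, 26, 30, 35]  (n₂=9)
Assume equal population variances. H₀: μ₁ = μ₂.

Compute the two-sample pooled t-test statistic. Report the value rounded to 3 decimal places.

test statistic = 7.916

x̄₁=43.294, s₁=3.460, n₁=17
x̄₂=30.556, s₂=4.667, n₂=9
s_p² = [16·3.460² + 8·4.667²]/24 = 15.2397
SE = √(s_p²·(1/17+1/9)) = 1.6093
t = (43.294−30.556)/1.6093 = 7.9157
df = 24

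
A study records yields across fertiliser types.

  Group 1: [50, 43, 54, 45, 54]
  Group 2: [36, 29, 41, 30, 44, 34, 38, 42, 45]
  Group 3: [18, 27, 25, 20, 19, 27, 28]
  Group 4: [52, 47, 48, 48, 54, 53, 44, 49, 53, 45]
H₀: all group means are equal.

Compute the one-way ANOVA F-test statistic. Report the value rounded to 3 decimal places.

Group means [49.20, 37.67, 23.43, 49.30], grand mean 40.065
SSB = Σnᵢ(x̄ᵢ−x̄)² = 3259.257; SSW = ΣΣ(x−x̄ᵢ)² = 598.614
MSB = 3259.257/3 = 1086.4189; MSW = 598.614/27 = 22.1709
F = MSB/MSW = 49.0020
df = (3, 27)

test statistic = 49.002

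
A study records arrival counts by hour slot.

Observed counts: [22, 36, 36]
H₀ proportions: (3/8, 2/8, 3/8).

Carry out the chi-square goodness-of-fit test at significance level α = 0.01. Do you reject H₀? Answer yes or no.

reject H₀: yes

n = 94; E_i = n·p_i = [35.25, 23.50, 35.25]
χ² = (22−35.25)²/35.25 + (36−23.50)²/23.50 + (36−35.25)²/35.25 = 11.6454
df = 2
p-value (upper-tail) = 0.00296
At α=0.01: p < α → reject H₀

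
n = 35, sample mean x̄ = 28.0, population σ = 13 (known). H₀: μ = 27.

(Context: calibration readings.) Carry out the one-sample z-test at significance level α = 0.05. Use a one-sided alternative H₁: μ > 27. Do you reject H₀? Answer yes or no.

SE = σ/√n = 13/√35 = 2.1974
z = (x̄−μ₀)/SE = (28.0−27)/2.1974 = 0.4551
p-value (one-sided, H₁ greater) = 0.32452
At α=0.05: p ≥ α → fail to reject H₀

reject H₀: no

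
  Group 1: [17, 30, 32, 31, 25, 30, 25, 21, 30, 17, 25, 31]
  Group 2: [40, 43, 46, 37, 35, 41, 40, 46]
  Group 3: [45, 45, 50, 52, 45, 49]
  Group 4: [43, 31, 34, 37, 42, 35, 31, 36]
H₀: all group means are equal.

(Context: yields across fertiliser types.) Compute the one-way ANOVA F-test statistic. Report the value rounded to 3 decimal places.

test statistic = 35.099

Group means [26.17, 41.00, 47.67, 36.12], grand mean 35.794
SSB = Σnᵢ(x̄ᵢ−x̄)² = 2175.684; SSW = ΣΣ(x−x̄ᵢ)² = 619.875
MSB = 2175.684/3 = 725.2279; MSW = 619.875/30 = 20.6625
F = MSB/MSW = 35.0988
df = (3, 30)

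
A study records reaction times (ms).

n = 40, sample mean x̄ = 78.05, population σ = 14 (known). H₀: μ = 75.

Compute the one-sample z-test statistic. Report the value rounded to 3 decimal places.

test statistic = 1.378

SE = σ/√n = 14/√40 = 2.2136
z = (x̄−μ₀)/SE = (78.05−75)/2.2136 = 1.3778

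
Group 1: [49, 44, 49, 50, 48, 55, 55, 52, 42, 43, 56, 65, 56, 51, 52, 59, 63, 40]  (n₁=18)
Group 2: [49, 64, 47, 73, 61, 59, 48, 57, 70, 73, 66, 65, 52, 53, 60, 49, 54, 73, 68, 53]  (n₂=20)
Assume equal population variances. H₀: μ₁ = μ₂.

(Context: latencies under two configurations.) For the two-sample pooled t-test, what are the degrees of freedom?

degrees of freedom = 36

df = n₁ + n₂ − 2 = 18 + 20 − 2 = 36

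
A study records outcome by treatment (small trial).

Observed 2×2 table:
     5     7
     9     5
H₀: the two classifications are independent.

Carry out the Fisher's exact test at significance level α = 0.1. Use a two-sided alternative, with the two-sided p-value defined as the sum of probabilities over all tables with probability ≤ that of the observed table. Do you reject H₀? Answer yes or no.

Margins: r₁=12, r₂=14, c₁=14, c₂=12, n=26
p_obs = C(12,5)·C(14,9)/C(26,14); sum pmf over tables with pmf ≤ p_obs
p-value (two-sided) = 0.43124
At α=0.1: p ≥ α → fail to reject H₀

reject H₀: no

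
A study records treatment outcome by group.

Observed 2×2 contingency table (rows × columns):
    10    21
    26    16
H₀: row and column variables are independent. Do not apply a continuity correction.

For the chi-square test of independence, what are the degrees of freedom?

df = (r−1)(c−1) = (2−1)·(2−1) = 1

degrees of freedom = 1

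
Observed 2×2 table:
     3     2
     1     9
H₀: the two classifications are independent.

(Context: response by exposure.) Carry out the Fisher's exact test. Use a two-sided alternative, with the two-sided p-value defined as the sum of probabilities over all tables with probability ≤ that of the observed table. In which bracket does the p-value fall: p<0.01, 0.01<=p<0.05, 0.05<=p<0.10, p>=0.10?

Margins: r₁=5, r₂=10, c₁=4, c₂=11, n=15
p_obs = C(5,3)·C(10,1)/C(15,4); sum pmf over tables with pmf ≤ p_obs
p-value (two-sided) = 0.07692
→ bracket: 0.05<=p<0.10

p-value bracket: 0.05<=p<0.10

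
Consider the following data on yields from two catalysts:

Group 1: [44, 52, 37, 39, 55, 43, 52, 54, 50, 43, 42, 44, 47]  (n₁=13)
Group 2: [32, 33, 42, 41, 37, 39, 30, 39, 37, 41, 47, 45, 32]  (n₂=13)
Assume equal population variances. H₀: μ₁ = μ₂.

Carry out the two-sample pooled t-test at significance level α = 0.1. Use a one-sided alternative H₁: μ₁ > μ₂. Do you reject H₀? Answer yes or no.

x̄₁=46.308, s₁=5.808, n₁=13
x̄₂=38.077, s₂=5.235, n₂=13
s_p² = [12·5.808² + 12·5.235²]/24 = 30.5705
SE = √(s_p²·(1/13+1/13)) = 2.1687
t = (46.308−38.077)/2.1687 = 3.7953
df = 24
p-value (one-sided, H₁ greater) = 0.00044
At α=0.1: p < α → reject H₀

reject H₀: yes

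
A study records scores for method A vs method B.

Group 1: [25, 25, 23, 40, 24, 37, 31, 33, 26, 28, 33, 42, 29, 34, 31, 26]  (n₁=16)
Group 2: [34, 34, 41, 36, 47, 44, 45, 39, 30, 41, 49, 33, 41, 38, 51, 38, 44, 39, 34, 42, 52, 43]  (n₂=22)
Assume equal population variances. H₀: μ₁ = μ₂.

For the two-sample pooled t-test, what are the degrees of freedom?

df = n₁ + n₂ − 2 = 16 + 22 − 2 = 36

degrees of freedom = 36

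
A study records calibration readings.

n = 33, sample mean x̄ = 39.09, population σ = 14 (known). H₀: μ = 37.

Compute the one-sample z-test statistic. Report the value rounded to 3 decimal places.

SE = σ/√n = 14/√33 = 2.4371
z = (x̄−μ₀)/SE = (39.09−37)/2.4371 = 0.8576

test statistic = 0.858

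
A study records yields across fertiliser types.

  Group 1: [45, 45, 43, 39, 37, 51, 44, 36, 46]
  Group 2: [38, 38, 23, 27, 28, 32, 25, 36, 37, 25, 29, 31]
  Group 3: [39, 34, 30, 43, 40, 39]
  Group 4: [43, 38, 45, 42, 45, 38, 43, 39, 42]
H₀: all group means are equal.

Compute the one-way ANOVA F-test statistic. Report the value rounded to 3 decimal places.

Group means [42.89, 30.75, 37.50, 41.67], grand mean 37.639
SSB = Σnᵢ(x̄ᵢ−x̄)² = 963.667; SSW = ΣΣ(x−x̄ᵢ)² = 676.639
MSB = 963.667/3 = 321.2222; MSW = 676.639/32 = 21.1450
F = MSB/MSW = 15.1914
df = (3, 32)

test statistic = 15.191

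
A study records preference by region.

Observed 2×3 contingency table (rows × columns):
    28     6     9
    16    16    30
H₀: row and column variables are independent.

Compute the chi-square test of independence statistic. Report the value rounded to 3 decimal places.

test statistic = 16.219

Row totals [43, 62], col totals [44, 22, 39], n=105
χ² = (28−18.02)²/18.02 + (6−9.01)²/9.01 + (9−15.97)²/15.97 + (16−25.98)²/25.98 + (16−12.99)²/12.99 + (30−23.03)²/23.03 = 16.2188
df = 2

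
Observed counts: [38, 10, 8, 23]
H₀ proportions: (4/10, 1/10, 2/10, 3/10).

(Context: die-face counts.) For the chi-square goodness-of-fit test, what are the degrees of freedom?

degrees of freedom = 3

df = k − 1 = 4 − 1 = 3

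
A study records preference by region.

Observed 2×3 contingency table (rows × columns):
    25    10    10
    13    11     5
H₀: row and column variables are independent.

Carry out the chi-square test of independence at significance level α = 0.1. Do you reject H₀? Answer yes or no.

reject H₀: no

Row totals [45, 29], col totals [38, 21, 15], n=74
χ² = (25−23.11)²/23.11 + (10−12.77)²/12.77 + (10−9.12)²/9.12 + (13−14.89)²/14.89 + (11−8.23)²/8.23 + (5−5.88)²/5.88 = 2.1446
df = 2
p-value (upper-tail) = 0.34223
At α=0.1: p ≥ α → fail to reject H₀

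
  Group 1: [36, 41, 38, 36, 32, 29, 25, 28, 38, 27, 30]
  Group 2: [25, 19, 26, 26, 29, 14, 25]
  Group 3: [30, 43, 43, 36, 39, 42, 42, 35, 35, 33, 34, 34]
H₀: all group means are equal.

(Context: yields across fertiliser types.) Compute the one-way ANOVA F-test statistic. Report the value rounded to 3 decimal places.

test statistic = 17.186

Group means [32.73, 23.43, 37.17], grand mean 32.333
SSB = Σnᵢ(x̄ᵢ−x̄)² = 837.104; SSW = ΣΣ(x−x̄ᵢ)² = 657.563
MSB = 837.104/2 = 418.5519; MSW = 657.563/27 = 24.3542
F = MSB/MSW = 17.1860
df = (2, 27)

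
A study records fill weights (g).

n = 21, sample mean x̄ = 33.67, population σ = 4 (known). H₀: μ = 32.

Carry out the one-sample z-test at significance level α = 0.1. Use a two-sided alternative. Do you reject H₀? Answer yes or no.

reject H₀: yes

SE = σ/√n = 4/√21 = 0.8729
z = (x̄−μ₀)/SE = (33.67−32)/0.8729 = 1.9132
p-value (two-sided) = 0.05572
At α=0.1: p < α → reject H₀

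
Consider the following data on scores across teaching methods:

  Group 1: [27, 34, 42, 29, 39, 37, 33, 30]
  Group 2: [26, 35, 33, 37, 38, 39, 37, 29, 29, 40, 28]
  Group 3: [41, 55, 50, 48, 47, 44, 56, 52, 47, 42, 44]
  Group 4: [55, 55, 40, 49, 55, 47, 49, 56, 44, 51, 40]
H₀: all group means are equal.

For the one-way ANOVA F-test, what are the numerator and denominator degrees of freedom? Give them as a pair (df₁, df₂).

k = 4 groups, N = 41 total
df = (k−1, N−k) = (4−1, 41−4) = (3, 37)

degrees of freedom = [3, 37]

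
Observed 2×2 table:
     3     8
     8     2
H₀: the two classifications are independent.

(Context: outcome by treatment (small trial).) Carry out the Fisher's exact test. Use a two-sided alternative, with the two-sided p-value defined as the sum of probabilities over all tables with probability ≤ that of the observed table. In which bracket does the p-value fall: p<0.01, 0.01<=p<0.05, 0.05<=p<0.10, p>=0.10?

p-value bracket: 0.01<=p<0.05

Margins: r₁=11, r₂=10, c₁=11, c₂=10, n=21
p_obs = C(11,3)·C(10,8)/C(21,11); sum pmf over tables with pmf ≤ p_obs
p-value (two-sided) = 0.02997
→ bracket: 0.01<=p<0.05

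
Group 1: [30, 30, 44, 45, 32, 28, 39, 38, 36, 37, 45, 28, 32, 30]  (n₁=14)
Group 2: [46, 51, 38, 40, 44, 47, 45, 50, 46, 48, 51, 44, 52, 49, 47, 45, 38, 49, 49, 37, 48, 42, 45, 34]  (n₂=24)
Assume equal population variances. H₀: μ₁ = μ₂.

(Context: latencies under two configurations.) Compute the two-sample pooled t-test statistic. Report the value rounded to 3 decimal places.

test statistic = -5.487

x̄₁=35.286, s₁=6.207, n₁=14
x̄₂=45.208, s₂=4.845, n₂=24
s_p² = [13·6.207² + 23·4.845²]/36 = 28.9115
SE = √(s_p²·(1/14+1/24)) = 1.8082
t = (35.286−45.208)/1.8082 = -5.4874
df = 36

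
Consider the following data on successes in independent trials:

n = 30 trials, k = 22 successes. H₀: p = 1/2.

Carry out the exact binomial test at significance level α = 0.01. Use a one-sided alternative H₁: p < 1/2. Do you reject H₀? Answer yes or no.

reject H₀: no

Exact binomial: n=30, k=22, p₀=1/2=0.5000
P(X≤22) from Σ C(n,i)·p₀^i·(1−p₀)^(n−i)
p-value (one-sided, H₁ less) = 0.99739
At α=0.01: p ≥ α → fail to reject H₀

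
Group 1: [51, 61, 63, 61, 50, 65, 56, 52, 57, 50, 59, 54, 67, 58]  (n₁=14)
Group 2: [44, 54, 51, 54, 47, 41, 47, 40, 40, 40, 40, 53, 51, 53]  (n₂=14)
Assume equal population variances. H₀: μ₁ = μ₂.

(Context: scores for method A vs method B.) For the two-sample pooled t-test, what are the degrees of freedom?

df = n₁ + n₂ − 2 = 14 + 14 − 2 = 26

degrees of freedom = 26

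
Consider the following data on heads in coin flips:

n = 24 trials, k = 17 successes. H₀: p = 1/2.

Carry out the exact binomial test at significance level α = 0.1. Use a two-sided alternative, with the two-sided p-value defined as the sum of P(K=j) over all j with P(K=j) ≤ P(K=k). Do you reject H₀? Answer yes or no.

Exact binomial: n=24, k=17, p₀=1/2=0.5000
P(X=j) = C(n,j)·p₀^j·(1−p₀)^(n−j); p = Σ P(X=j) over j with P(X=j) ≤ P(X=17)
p-value (two-sided) = 0.06391
At α=0.1: p < α → reject H₀

reject H₀: yes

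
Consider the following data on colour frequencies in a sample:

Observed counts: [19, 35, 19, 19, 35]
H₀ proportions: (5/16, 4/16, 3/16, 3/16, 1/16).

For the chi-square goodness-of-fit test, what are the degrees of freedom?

degrees of freedom = 4

df = k − 1 = 5 − 1 = 4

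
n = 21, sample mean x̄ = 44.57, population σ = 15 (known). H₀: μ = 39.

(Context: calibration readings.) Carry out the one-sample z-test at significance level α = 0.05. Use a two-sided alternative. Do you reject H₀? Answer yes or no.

reject H₀: no

SE = σ/√n = 15/√21 = 3.2733
z = (x̄−μ₀)/SE = (44.57−39)/3.2733 = 1.7017
p-value (two-sided) = 0.08882
At α=0.05: p ≥ α → fail to reject H₀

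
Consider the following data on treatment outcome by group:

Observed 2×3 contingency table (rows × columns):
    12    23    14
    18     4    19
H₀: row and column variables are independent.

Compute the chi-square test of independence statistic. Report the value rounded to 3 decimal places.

Row totals [49, 41], col totals [30, 27, 33], n=90
χ² = (12−16.33)²/16.33 + (23−14.70)²/14.70 + (14−17.97)²/17.97 + (18−13.67)²/13.67 + (4−12.30)²/12.30 + (19−15.03)²/15.03 = 14.7332
df = 2

test statistic = 14.733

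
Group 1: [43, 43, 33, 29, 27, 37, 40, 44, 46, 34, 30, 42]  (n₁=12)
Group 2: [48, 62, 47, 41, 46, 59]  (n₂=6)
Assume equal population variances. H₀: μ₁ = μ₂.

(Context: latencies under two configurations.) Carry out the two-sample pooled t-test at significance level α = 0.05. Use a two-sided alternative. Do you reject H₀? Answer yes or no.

x̄₁=37.333, s₁=6.555, n₁=12
x̄₂=50.500, s₂=8.167, n₂=6
s_p² = [11·6.555² + 5·8.167²]/16 = 50.3854
SE = √(s_p²·(1/12+1/6)) = 3.5491
t = (37.333−50.500)/3.5491 = -3.7098
df = 16
p-value (two-sided) = 0.00190
At α=0.05: p < α → reject H₀

reject H₀: yes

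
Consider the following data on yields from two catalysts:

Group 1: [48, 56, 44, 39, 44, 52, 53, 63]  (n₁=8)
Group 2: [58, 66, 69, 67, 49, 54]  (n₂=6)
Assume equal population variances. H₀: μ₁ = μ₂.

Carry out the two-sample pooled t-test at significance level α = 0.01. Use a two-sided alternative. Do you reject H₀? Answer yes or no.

x̄₁=49.875, s₁=7.699, n₁=8
x̄₂=60.500, s₂=8.068, n₂=6
s_p² = [7·7.699² + 5·8.068²]/12 = 61.6979
SE = √(s_p²·(1/8+1/6)) = 4.2421
t = (49.875−60.500)/4.2421 = -2.5047
df = 12
p-value (two-sided) = 0.02768
At α=0.01: p ≥ α → fail to reject H₀

reject H₀: no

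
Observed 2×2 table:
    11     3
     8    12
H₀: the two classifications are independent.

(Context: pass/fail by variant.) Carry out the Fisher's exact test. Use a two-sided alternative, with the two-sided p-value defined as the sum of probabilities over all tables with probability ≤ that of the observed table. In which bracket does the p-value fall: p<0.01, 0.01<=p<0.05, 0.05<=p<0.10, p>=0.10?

Margins: r₁=14, r₂=20, c₁=19, c₂=15, n=34
p_obs = C(14,11)·C(20,8)/C(34,19); sum pmf over tables with pmf ≤ p_obs
p-value (two-sided) = 0.03818
→ bracket: 0.01<=p<0.05

p-value bracket: 0.01<=p<0.05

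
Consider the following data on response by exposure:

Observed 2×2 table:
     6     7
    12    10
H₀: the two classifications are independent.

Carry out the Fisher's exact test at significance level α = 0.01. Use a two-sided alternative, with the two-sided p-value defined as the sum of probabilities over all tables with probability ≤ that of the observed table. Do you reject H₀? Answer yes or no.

Margins: r₁=13, r₂=22, c₁=18, c₂=17, n=35
p_obs = C(13,6)·C(22,12)/C(35,18); sum pmf over tables with pmf ≤ p_obs
p-value (two-sided) = 0.73322
At α=0.01: p ≥ α → fail to reject H₀

reject H₀: no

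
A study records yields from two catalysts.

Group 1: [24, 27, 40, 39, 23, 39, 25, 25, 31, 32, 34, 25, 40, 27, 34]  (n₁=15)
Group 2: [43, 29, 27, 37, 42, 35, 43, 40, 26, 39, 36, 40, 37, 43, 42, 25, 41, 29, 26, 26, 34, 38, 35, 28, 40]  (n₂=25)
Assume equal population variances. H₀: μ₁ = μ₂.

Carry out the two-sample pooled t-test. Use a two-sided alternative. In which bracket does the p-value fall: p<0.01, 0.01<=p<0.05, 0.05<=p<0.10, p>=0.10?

p-value bracket: 0.01<=p<0.05

x̄₁=31.000, s₁=6.336, n₁=15
x̄₂=35.240, s₂=6.333, n₂=25
s_p² = [14·6.336² + 24·6.333²]/38 = 40.1200
SE = √(s_p²·(1/15+1/25)) = 2.0687
t = (31.000−35.240)/2.0687 = -2.0496
df = 38
p-value (two-sided) = 0.04735
→ bracket: 0.01<=p<0.05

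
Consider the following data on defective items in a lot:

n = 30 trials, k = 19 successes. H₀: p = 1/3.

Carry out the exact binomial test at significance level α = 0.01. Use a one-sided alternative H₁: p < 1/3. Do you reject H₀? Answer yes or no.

reject H₀: no

Exact binomial: n=30, k=19, p₀=1/3=0.3333
P(X≤19) from Σ C(n,i)·p₀^i·(1−p₀)^(n−i)
p-value (one-sided, H₁ less) = 0.99981
At α=0.01: p ≥ α → fail to reject H₀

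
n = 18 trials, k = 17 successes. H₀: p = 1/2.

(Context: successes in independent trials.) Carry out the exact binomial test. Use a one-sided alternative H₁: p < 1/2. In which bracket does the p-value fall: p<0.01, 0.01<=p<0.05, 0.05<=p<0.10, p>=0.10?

Exact binomial: n=18, k=17, p₀=1/2=0.5000
P(X≤17) from Σ C(n,i)·p₀^i·(1−p₀)^(n−i)
p-value (one-sided, H₁ less) = 1.00000
→ bracket: p>=0.10

p-value bracket: p>=0.10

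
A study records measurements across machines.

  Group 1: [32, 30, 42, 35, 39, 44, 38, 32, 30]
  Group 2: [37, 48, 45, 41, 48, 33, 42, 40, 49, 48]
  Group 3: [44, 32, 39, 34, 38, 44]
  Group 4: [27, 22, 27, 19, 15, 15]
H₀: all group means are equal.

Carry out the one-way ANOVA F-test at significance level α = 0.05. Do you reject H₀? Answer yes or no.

reject H₀: yes

Group means [35.78, 43.10, 38.50, 20.83], grand mean 35.774
SSB = Σnᵢ(x̄ᵢ−x̄)² = 1920.630; SSW = ΣΣ(x−x̄ᵢ)² = 754.789
MSB = 1920.630/3 = 640.2102; MSW = 754.789/27 = 27.9551
F = MSB/MSW = 22.9013
df = (3, 27)
p-value (upper-tail) = 0.00000
At α=0.05: p < α → reject H₀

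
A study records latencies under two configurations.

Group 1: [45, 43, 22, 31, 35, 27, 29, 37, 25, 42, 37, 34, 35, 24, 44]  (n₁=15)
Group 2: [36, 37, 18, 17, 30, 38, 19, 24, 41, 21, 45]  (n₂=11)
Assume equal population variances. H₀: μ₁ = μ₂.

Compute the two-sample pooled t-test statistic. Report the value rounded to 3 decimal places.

test statistic = 1.256

x̄₁=34.000, s₁=7.531, n₁=15
x̄₂=29.636, s₂=10.220, n₂=11
s_p² = [14·7.531² + 10·10.220²]/24 = 76.6061
SE = √(s_p²·(1/15+1/11)) = 3.4744
t = (34.000−29.636)/3.4744 = 1.2559
df = 24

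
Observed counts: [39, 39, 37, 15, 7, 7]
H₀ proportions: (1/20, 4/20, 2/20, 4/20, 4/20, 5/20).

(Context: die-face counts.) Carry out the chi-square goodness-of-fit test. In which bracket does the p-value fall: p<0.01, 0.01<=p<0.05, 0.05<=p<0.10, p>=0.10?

n = 144; E_i = n·p_i = [7.20, 28.80, 14.40, 28.80, 28.80, 36.00]
χ² = (39−7.20)²/7.20 + (39−28.80)²/28.80 + (37−14.40)²/14.40 + (15−28.80)²/28.80 + (7−28.80)²/28.80 + (7−36.00)²/36.00 = 226.0069
df = 5
p-value (upper-tail) = 0.00000
→ bracket: p<0.01

p-value bracket: p<0.01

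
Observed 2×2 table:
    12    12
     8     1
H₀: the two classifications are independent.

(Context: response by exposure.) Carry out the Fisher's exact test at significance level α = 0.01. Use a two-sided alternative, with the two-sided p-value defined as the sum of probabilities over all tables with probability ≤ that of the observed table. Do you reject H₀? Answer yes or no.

reject H₀: no

Margins: r₁=24, r₂=9, c₁=20, c₂=13, n=33
p_obs = C(24,12)·C(9,8)/C(33,20); sum pmf over tables with pmf ≤ p_obs
p-value (two-sided) = 0.05596
At α=0.01: p ≥ α → fail to reject H₀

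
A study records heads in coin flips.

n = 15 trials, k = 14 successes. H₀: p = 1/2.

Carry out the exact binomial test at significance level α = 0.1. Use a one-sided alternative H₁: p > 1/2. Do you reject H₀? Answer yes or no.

Exact binomial: n=15, k=14, p₀=1/2=0.5000
P(X≥14) from Σ C(n,i)·p₀^i·(1−p₀)^(n−i)
p-value (one-sided, H₁ greater) = 0.00049
At α=0.1: p < α → reject H₀

reject H₀: yes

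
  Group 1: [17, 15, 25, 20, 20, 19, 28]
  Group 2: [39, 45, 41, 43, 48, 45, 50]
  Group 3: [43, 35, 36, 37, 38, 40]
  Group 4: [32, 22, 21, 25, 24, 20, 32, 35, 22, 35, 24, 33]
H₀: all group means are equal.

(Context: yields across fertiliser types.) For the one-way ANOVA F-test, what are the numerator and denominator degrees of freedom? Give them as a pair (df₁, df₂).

k = 4 groups, N = 32 total
df = (k−1, N−k) = (4−1, 32−4) = (3, 28)

degrees of freedom = [3, 28]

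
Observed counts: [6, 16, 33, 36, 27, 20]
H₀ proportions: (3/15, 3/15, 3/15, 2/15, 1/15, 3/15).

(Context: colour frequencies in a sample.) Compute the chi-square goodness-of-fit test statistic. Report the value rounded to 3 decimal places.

n = 138; E_i = n·p_i = [27.60, 27.60, 27.60, 18.40, 9.20, 27.60]
χ² = (6−27.60)²/27.60 + (16−27.60)²/27.60 + (33−27.60)²/27.60 + (36−18.40)²/18.40 + (27−9.20)²/9.20 + (20−27.60)²/27.60 = 76.2029
df = 5

test statistic = 76.203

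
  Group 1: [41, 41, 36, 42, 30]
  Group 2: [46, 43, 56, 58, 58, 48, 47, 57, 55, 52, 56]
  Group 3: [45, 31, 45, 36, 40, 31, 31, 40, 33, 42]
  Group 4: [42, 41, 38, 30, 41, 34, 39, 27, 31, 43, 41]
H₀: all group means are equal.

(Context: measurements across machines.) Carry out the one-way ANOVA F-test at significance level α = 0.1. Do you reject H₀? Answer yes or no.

reject H₀: yes

Group means [38.00, 52.36, 37.40, 37.00], grand mean 41.811
SSB = Σnᵢ(x̄ᵢ−x̄)² = 1746.730; SSW = ΣΣ(x−x̄ᵢ)² = 998.945
MSB = 1746.730/3 = 582.2434; MSW = 998.945/33 = 30.2711
F = MSB/MSW = 19.2343
df = (3, 33)
p-value (upper-tail) = 0.00000
At α=0.1: p < α → reject H₀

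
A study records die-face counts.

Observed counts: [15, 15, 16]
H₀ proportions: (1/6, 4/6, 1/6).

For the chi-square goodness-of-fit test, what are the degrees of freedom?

degrees of freedom = 2

df = k − 1 = 3 − 1 = 2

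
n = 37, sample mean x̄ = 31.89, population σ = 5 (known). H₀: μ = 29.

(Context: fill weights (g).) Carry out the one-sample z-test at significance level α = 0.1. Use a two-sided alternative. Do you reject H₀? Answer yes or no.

reject H₀: yes

SE = σ/√n = 5/√37 = 0.8220
z = (x̄−μ₀)/SE = (31.89−29)/0.8220 = 3.5158
p-value (two-sided) = 0.00044
At α=0.1: p < α → reject H₀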